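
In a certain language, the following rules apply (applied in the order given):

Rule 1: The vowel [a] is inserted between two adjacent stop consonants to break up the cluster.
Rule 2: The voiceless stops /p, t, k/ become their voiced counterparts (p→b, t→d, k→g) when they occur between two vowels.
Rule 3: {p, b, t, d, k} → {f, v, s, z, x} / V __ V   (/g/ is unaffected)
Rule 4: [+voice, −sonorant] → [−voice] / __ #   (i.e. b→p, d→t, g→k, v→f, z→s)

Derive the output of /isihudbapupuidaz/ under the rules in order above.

isihuzavavuvuizas

Rule 1 (stop-cluster a-epenthesis): /d/ and /b/ form a stop–stop cluster, so [a] is inserted between them. /isihudbapupuidaz/ → isihudabapupuidaz.
Rule 2 (intervocalic voicing): /p/ is a voiceless stop between vowels /a/ and /u/, so it voices to [b]. /p/ is a voiceless stop between vowels /u/ and /u/, so it voices to [b]. /isihudabapupuidaz/ → isihudababubuidaz.
Rule 3 (intervocalic spirantization): /d/ is a stop between vowels /u/ and /a/, so it spirantizes to the fricative [z]. /b/ is a stop between vowels /a/ and /a/, so it spirantizes to the fricative [v]. /b/ is a stop between vowels /a/ and /u/, so it spirantizes to the fricative [v]. /b/ is a stop between vowels /u/ and /u/, so it spirantizes to the fricative [v]. /d/ is a stop between vowels /i/ and /a/, so it spirantizes to the fricative [z]. /isihudababubuidaz/ → isihuzavavuvuizaz.
Rule 4 (final devoicing): /z/ is a voiced obstruent in word-final position, so it devoices to [s]. /isihuzavavuvuizaz/ → isihuzavavuvuizas.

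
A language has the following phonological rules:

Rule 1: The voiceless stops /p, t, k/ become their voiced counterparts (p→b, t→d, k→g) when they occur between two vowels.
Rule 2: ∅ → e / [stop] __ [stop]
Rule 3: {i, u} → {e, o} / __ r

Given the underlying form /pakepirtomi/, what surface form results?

Rule 1 (intervocalic voicing): /k/ is a voiceless stop between vowels /a/ and /e/, so it voices to [g]. /p/ is a voiceless stop between vowels /e/ and /i/, so it voices to [b]. /pakepirtomi/ → pagebirtomi.
Rule 2 (stop-cluster e-epenthesis): no segment meets the environment; /pagebirtomi/ is unchanged.
Rule 3 (pre-rhotic lowering): /i/ is a high vowel immediately before /r/, so it lowers to [e]. /pagebirtomi/ → pagebertomi.

pagebertomi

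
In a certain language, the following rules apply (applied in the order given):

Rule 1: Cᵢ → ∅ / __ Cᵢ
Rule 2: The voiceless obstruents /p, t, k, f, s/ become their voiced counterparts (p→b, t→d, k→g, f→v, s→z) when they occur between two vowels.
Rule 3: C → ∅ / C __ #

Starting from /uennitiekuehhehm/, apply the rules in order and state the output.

uenidiegueheh

Rule 1 (degemination): /nn/ is a geminate; the first /n/ deletes. /hh/ is a geminate; the first /h/ deletes. /uennitiekuehhehm/ → uenitiekuehehm.
Rule 2 (intervocalic voicing): /t/ is a voiceless obstruent between vowels /i/ and /i/, so it voices to [d]. /k/ is a voiceless obstruent between vowels /e/ and /u/, so it voices to [g]. /uenitiekuehehm/ → uenidieguehehm.
Rule 3 (final cluster simplification): /m/ is the second consonant of a word-final cluster /hm/, so it deletes. /uenidieguehehm/ → uenidiegueheh.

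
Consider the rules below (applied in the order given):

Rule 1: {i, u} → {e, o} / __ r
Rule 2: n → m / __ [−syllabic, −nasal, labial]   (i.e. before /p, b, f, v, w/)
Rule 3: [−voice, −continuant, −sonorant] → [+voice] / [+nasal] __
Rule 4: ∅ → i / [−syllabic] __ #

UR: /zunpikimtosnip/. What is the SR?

zumbikimdosnipi

Rule 1 (pre-rhotic lowering): no segment meets the environment; /zunpikimtosnip/ is unchanged.
Rule 2 (nasal place assimilation): /n/ precedes the labial consonant /p/, so it assimilates in place to [m]. /zunpikimtosnip/ → zumpikimtosnip.
Rule 3 (post-nasal voicing): /p/ is a voiceless stop immediately after the nasal /m/, so it voices to [b]. /t/ is a voiceless stop immediately after the nasal /m/, so it voices to [d]. /zumpikimtosnip/ → zumbikimdosnip.
Rule 4 (final i-epenthesis): the form ends in the consonant /p/, so [i] is inserted word-finally. /zumbikimdosnip/ → zumbikimdosnipi.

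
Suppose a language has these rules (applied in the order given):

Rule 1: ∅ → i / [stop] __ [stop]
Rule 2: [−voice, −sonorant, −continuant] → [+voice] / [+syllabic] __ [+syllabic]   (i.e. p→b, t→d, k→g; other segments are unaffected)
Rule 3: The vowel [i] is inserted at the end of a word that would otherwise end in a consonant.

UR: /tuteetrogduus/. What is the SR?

Rule 1 (stop-cluster i-epenthesis): /g/ and /d/ form a stop–stop cluster, so [i] is inserted between them. /tuteetrogduus/ → tuteetrogiduus.
Rule 2 (intervocalic voicing): /t/ is a voiceless stop between vowels /u/ and /e/, so it voices to [d]. /tuteetrogiduus/ → tudeetrogiduus.
Rule 3 (final i-epenthesis): the form ends in the consonant /s/, so [i] is inserted word-finally. /tudeetrogiduus/ → tudeetrogiduusi.

tudeetrogiduusi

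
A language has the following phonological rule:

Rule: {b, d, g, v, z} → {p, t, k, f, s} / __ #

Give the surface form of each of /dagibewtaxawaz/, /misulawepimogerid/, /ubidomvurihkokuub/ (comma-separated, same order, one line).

/dagibewtaxawaz/: /z/ is a voiced obstruent in word-final position, so it devoices to [s]. → [dagibewtaxawas].
/misulawepimogerid/: /d/ is a voiced obstruent in word-final position, so it devoices to [t]. → [misulawepimogerit].
/ubidomvurihkokuub/: /b/ is a voiced obstruent in word-final position, so it devoices to [p]. → [ubidomvurihkokuup].

dagibewtaxawas, misulawepimogerit, ubidomvurihkokuup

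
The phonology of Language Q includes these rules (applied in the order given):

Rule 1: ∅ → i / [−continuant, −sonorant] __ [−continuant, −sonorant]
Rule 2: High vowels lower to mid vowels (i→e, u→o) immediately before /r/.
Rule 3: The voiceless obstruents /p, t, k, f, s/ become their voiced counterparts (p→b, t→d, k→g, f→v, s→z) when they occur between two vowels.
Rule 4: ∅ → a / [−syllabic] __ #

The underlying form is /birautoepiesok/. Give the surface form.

Rule 1 (stop-cluster i-epenthesis): no segment meets the environment; /birautoepiesok/ is unchanged.
Rule 2 (pre-rhotic lowering): /i/ is a high vowel immediately before /r/, so it lowers to [e]. /birautoepiesok/ → berautoepiesok.
Rule 3 (intervocalic voicing): /t/ is a voiceless obstruent between vowels /u/ and /o/, so it voices to [d]. /p/ is a voiceless obstruent between vowels /e/ and /i/, so it voices to [b]. /s/ is a voiceless obstruent between vowels /e/ and /o/, so it voices to [z]. /berautoepiesok/ → beraudoebiezok.
Rule 4 (final a-epenthesis): the form ends in the consonant /k/, so [a] is inserted word-finally. /beraudoebiezok/ → beraudoebiezoka.

beraudoebiezoka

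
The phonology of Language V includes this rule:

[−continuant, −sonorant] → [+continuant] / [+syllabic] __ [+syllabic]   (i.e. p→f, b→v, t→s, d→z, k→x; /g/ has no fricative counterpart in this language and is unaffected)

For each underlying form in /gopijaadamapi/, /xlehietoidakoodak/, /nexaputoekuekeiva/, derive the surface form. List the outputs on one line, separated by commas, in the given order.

/gopijaadamapi/: /p/ is a stop between vowels /o/ and /i/, so it spirantizes to the fricative [f]. /d/ is a stop between vowels /a/ and /a/, so it spirantizes to the fricative [z]. /p/ is a stop between vowels /a/ and /i/, so it spirantizes to the fricative [f]. → [gofijaazamafi].
/xlehietoidakoodak/: /t/ is a stop between vowels /e/ and /o/, so it spirantizes to the fricative [s]. /d/ is a stop between vowels /i/ and /a/, so it spirantizes to the fricative [z]. /k/ is a stop between vowels /a/ and /o/, so it spirantizes to the fricative [x]. /d/ is a stop between vowels /o/ and /a/, so it spirantizes to the fricative [z]. → [xlehiesoizaxoozak].
/nexaputoekuekeiva/: /p/ is a stop between vowels /a/ and /u/, so it spirantizes to the fricative [f]. /t/ is a stop between vowels /u/ and /o/, so it spirantizes to the fricative [s]. /k/ is a stop between vowels /e/ and /u/, so it spirantizes to the fricative [x]. /k/ is a stop between vowels /e/ and /e/, so it spirantizes to the fricative [x]. → [nexafusoexuexeiva].

gofijaazamafi, xlehiesoizaxoozak, nexafusoexuexeiva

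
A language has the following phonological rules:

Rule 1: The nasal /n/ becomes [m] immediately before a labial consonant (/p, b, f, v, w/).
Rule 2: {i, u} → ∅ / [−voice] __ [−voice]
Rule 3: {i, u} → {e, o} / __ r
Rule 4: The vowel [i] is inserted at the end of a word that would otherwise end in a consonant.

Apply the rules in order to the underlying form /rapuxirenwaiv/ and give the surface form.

Rule 1 (nasal place assimilation): /n/ precedes the labial consonant /w/, so it assimilates in place to [m]. /rapuxirenwaiv/ → rapuxiremwaiv.
Rule 2 (high vowel syncope): /u/ is a high vowel flanked by voiceless consonants /p/ and /x/, so it deletes. /rapuxiremwaiv/ → rapxiremwaiv.
Rule 3 (pre-rhotic lowering): /i/ is a high vowel immediately before /r/, so it lowers to [e]. /rapxiremwaiv/ → rapxeremwaiv.
Rule 4 (final i-epenthesis): the form ends in the consonant /v/, so [i] is inserted word-finally. /rapxeremwaiv/ → rapxeremwaivi.

rapxeremwaivi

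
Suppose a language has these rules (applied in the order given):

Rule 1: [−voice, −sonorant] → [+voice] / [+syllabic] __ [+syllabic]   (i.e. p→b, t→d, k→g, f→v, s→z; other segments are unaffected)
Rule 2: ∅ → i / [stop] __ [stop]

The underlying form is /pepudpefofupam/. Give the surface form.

Rule 1 (intervocalic voicing): /p/ is a voiceless obstruent between vowels /e/ and /u/, so it voices to [b]. /f/ is a voiceless obstruent between vowels /e/ and /o/, so it voices to [v]. /f/ is a voiceless obstruent between vowels /o/ and /u/, so it voices to [v]. /p/ is a voiceless obstruent between vowels /u/ and /a/, so it voices to [b]. /pepudpefofupam/ → pebudpevovubam.
Rule 2 (stop-cluster i-epenthesis): /d/ and /p/ form a stop–stop cluster, so [i] is inserted between them. /pebudpevovubam/ → pebudipevovubam.

pebudipevovubam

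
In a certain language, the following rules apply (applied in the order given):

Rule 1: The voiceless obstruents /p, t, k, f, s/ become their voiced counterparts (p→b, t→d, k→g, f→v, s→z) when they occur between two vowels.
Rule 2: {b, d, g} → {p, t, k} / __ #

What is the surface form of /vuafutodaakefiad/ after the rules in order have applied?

Rule 1 (intervocalic voicing): /f/ is a voiceless obstruent between vowels /a/ and /u/, so it voices to [v]. /t/ is a voiceless obstruent between vowels /u/ and /o/, so it voices to [d]. /k/ is a voiceless obstruent between vowels /a/ and /e/, so it voices to [g]. /f/ is a voiceless obstruent between vowels /e/ and /i/, so it voices to [v]. /vuafutodaakefiad/ → vuavudodaageviad.
Rule 2 (final devoicing): /d/ is a voiced stop in word-final position, so it devoices to [t]. /vuavudodaageviad/ → vuavudodaageviat.

vuavudodaageviat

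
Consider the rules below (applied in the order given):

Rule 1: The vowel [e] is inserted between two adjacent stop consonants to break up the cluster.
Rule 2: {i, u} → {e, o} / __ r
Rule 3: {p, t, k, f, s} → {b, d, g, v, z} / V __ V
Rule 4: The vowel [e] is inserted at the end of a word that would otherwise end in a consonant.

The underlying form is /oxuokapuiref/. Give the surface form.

oxuogabuerefe

Rule 1 (stop-cluster e-epenthesis): no segment meets the environment; /oxuokapuiref/ is unchanged.
Rule 2 (pre-rhotic lowering): /i/ is a high vowel immediately before /r/, so it lowers to [e]. /oxuokapuiref/ → oxuokapueref.
Rule 3 (intervocalic voicing): /k/ is a voiceless obstruent between vowels /o/ and /a/, so it voices to [g]. /p/ is a voiceless obstruent between vowels /a/ and /u/, so it voices to [b]. /oxuokapueref/ → oxuogabueref.
Rule 4 (final e-epenthesis): the form ends in the consonant /f/, so [e] is inserted word-finally. /oxuogabueref/ → oxuogabuerefe.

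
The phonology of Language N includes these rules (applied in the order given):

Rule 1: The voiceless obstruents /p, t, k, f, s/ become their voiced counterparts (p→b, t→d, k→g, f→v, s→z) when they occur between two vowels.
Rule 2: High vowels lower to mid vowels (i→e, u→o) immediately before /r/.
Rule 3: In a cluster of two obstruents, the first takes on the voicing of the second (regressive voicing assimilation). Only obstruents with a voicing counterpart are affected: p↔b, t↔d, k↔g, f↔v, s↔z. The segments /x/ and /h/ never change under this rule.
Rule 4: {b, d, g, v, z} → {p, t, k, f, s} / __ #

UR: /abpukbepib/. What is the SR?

Rule 1 (intervocalic voicing): /p/ is a voiceless obstruent between vowels /e/ and /i/, so it voices to [b]. /abpukbepib/ → abpukbebib.
Rule 2 (pre-rhotic lowering): no segment meets the environment; /abpukbebib/ is unchanged.
Rule 3 (regressive voicing assimilation): /b/ precedes the voiceless obstruent /p/, so it devoices to [p] by assimilation. /k/ precedes the voiced obstruent /b/, so it voices to [g] by assimilation. /abpukbebib/ → appugbebib.
Rule 4 (final devoicing): /b/ is a voiced obstruent in word-final position, so it devoices to [p]. /appugbebib/ → appugbebip.

appugbebip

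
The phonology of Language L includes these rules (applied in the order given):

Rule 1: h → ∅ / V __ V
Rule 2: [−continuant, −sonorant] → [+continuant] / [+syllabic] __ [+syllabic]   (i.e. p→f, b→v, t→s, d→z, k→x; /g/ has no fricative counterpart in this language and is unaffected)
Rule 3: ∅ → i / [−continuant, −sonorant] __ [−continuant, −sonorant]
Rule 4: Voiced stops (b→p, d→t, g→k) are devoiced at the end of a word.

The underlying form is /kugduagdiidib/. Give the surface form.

Rule 1 (intervocalic h-deletion): no segment meets the environment; /kugduagdiidib/ is unchanged.
Rule 2 (intervocalic spirantization): /d/ is a stop between vowels /i/ and /i/, so it spirantizes to the fricative [z]. /kugduagdiidib/ → kugduagdiizib.
Rule 3 (stop-cluster i-epenthesis): /g/ and /d/ form a stop–stop cluster, so [i] is inserted between them. /g/ and /d/ form a stop–stop cluster, so [i] is inserted between them. /kugduagdiizib/ → kugiduagidiizib.
Rule 4 (final devoicing): /b/ is a voiced stop in word-final position, so it devoices to [p]. /kugiduagidiizib/ → kugiduagidiizip.

kugiduagidiizip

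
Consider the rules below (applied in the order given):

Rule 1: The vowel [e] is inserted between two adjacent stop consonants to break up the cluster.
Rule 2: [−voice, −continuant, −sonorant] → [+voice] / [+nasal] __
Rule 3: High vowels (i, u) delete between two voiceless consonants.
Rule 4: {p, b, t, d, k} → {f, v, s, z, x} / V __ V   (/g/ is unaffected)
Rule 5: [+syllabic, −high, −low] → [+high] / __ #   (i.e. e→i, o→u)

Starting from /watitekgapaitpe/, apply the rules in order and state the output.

wattexegafaisefi

Rule 1 (stop-cluster e-epenthesis): /k/ and /g/ form a stop–stop cluster, so [e] is inserted between them. /t/ and /p/ form a stop–stop cluster, so [e] is inserted between them. /watitekgapaitpe/ → watitekegapaitepe.
Rule 2 (post-nasal voicing): no segment meets the environment; /watitekegapaitepe/ is unchanged.
Rule 3 (high vowel syncope): /i/ is a high vowel flanked by voiceless consonants /t/ and /t/, so it deletes. /watitekegapaitepe/ → wattekegapaitepe.
Rule 4 (intervocalic spirantization): /k/ is a stop between vowels /e/ and /e/, so it spirantizes to the fricative [x]. /p/ is a stop between vowels /a/ and /a/, so it spirantizes to the fricative [f]. /t/ is a stop between vowels /i/ and /e/, so it spirantizes to the fricative [s]. /p/ is a stop between vowels /e/ and /e/, so it spirantizes to the fricative [f]. /wattekegapaitepe/ → wattexegafaisefe.
Rule 5 (final vowel raising): /e/ is a mid vowel in word-final position, so it raises to [i]. /wattexegafaisefe/ → wattexegafaisefi.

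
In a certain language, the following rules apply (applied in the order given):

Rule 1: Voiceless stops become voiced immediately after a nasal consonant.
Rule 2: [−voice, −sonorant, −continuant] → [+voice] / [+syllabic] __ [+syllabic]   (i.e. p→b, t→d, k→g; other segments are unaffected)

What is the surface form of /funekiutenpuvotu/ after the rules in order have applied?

Rule 1 (post-nasal voicing): /p/ is a voiceless stop immediately after the nasal /n/, so it voices to [b]. /funekiutenpuvotu/ → funekiutenbuvotu.
Rule 2 (intervocalic voicing): /k/ is a voiceless stop between vowels /e/ and /i/, so it voices to [g]. /t/ is a voiceless stop between vowels /u/ and /e/, so it voices to [d]. /t/ is a voiceless stop between vowels /o/ and /u/, so it voices to [d]. /funekiutenbuvotu/ → funegiudenbuvodu.

funegiudenbuvodu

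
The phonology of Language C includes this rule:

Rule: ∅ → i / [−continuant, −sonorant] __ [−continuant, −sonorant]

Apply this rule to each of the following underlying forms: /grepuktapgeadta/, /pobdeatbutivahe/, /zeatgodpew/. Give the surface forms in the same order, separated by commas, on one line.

/grepuktapgeadta/: /k/ and /t/ form a stop–stop cluster, so [i] is inserted between them. /p/ and /g/ form a stop–stop cluster, so [i] is inserted between them. /d/ and /t/ form a stop–stop cluster, so [i] is inserted between them. → [grepukitapigeadita].
/pobdeatbutivahe/: /b/ and /d/ form a stop–stop cluster, so [i] is inserted between them. /t/ and /b/ form a stop–stop cluster, so [i] is inserted between them. → [pobideatibutivahe].
/zeatgodpew/: /t/ and /g/ form a stop–stop cluster, so [i] is inserted between them. /d/ and /p/ form a stop–stop cluster, so [i] is inserted between them. → [zeatigodipew].

grepukitapigeadita, pobideatibutivahe, zeatigodipew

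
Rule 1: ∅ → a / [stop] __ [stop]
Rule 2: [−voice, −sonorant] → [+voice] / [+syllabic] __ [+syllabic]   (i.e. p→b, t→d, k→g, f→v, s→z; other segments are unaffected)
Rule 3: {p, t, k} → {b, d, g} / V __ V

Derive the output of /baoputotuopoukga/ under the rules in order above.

Rule 1 (stop-cluster a-epenthesis): /k/ and /g/ form a stop–stop cluster, so [a] is inserted between them. /baoputotuopoukga/ → baoputotuopoukaga.
Rule 2 (intervocalic voicing): /p/ is a voiceless obstruent between vowels /o/ and /u/, so it voices to [b]. /t/ is a voiceless obstruent between vowels /u/ and /o/, so it voices to [d]. /t/ is a voiceless obstruent between vowels /o/ and /u/, so it voices to [d]. /p/ is a voiceless obstruent between vowels /o/ and /o/, so it voices to [b]. /k/ is a voiceless obstruent between vowels /u/ and /a/, so it voices to [g]. /baoputotuopoukaga/ → baobudoduobougaga.
Rule 3 (intervocalic voicing): no segment meets the environment; /baobudoduobougaga/ is unchanged.

baobudoduobougaga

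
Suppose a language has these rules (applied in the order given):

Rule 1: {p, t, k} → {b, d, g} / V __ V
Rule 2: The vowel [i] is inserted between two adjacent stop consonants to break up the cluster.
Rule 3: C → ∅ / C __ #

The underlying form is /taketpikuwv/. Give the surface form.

tagetipiguw

Rule 1 (intervocalic voicing): /k/ is a voiceless stop between vowels /a/ and /e/, so it voices to [g]. /k/ is a voiceless stop between vowels /i/ and /u/, so it voices to [g]. /taketpikuwv/ → tagetpiguwv.
Rule 2 (stop-cluster i-epenthesis): /t/ and /p/ form a stop–stop cluster, so [i] is inserted between them. /tagetpiguwv/ → tagetipiguwv.
Rule 3 (final cluster simplification): /v/ is the second consonant of a word-final cluster /wv/, so it deletes. /tagetipiguwv/ → tagetipiguw.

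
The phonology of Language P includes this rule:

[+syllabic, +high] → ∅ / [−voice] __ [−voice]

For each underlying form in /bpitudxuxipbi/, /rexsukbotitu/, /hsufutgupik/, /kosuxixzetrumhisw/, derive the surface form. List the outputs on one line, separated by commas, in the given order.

/bpitudxuxipbi/: /i/ is a high vowel flanked by voiceless consonants /p/ and /t/, so it deletes. /u/ is a high vowel flanked by voiceless consonants /x/ and /x/, so it deletes. /i/ is a high vowel flanked by voiceless consonants /x/ and /p/, so it deletes. → [bptudxxpbi].
/rexsukbotitu/: /u/ is a high vowel flanked by voiceless consonants /s/ and /k/, so it deletes. /i/ is a high vowel flanked by voiceless consonants /t/ and /t/, so it deletes. → [rexskbottu].
/hsufutgupik/: /u/ is a high vowel flanked by voiceless consonants /s/ and /f/, so it deletes. /u/ is a high vowel flanked by voiceless consonants /f/ and /t/, so it deletes. /i/ is a high vowel flanked by voiceless consonants /p/ and /k/, so it deletes. → [hsftgupk].
/kosuxixzetrumhisw/: /u/ is a high vowel flanked by voiceless consonants /s/ and /x/, so it deletes. /i/ is a high vowel flanked by voiceless consonants /x/ and /x/, so it deletes. /i/ is a high vowel flanked by voiceless consonants /h/ and /s/, so it deletes. → [kosxxzetrumhsw].

bptudxxpbi, rexskbottu, hsftgupk, kosxxzetrumhsw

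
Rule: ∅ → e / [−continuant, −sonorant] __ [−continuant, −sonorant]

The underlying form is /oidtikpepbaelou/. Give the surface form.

/d/ and /t/ form a stop–stop cluster, so [e] is inserted between them.
/k/ and /p/ form a stop–stop cluster, so [e] is inserted between them.
/p/ and /b/ form a stop–stop cluster, so [e] is inserted between them.
Surface form: [oidetikepepebaelou].

oidetikepepebaelou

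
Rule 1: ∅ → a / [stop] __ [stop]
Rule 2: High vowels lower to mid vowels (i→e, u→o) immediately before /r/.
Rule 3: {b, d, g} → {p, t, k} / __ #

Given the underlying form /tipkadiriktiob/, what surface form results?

Rule 1 (stop-cluster a-epenthesis): /p/ and /k/ form a stop–stop cluster, so [a] is inserted between them. /k/ and /t/ form a stop–stop cluster, so [a] is inserted between them. /tipkadiriktiob/ → tipakadirikatiob.
Rule 2 (pre-rhotic lowering): /i/ is a high vowel immediately before /r/, so it lowers to [e]. /tipakadirikatiob/ → tipakaderikatiob.
Rule 3 (final devoicing): /b/ is a voiced stop in word-final position, so it devoices to [p]. /tipakaderikatiob/ → tipakaderikatiop.

tipakaderikatiop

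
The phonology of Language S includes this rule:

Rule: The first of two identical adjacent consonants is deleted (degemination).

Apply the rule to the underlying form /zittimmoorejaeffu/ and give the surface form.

zitimoorejaefu

/tt/ is a geminate; the first /t/ deletes.
/mm/ is a geminate; the first /m/ deletes.
/ff/ is a geminate; the first /f/ deletes.
Surface form: [zitimoorejaefu].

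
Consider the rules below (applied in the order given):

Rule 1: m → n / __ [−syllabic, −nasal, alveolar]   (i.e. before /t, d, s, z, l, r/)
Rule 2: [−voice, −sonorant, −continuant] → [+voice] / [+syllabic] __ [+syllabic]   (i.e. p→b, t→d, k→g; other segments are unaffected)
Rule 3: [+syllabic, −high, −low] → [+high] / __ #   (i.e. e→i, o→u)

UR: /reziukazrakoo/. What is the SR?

Rule 1 (nasal place assimilation): no segment meets the environment; /reziukazrakoo/ is unchanged.
Rule 2 (intervocalic voicing): /k/ is a voiceless stop between vowels /u/ and /a/, so it voices to [g]. /k/ is a voiceless stop between vowels /a/ and /o/, so it voices to [g]. /reziukazrakoo/ → reziugazragoo.
Rule 3 (final vowel raising): /o/ is a mid vowel in word-final position, so it raises to [u]. /reziugazragoo/ → reziugazragou.

reziugazragou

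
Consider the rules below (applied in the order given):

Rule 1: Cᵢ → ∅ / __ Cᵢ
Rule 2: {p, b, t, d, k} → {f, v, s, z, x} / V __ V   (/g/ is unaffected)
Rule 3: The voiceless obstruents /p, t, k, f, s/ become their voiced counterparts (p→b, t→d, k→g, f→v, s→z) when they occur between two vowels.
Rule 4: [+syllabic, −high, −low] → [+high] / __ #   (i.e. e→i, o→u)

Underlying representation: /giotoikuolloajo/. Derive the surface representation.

Rule 1 (degemination): /ll/ is a geminate; the first /l/ deletes. /giotoikuolloajo/ → giotoikuoloajo.
Rule 2 (intervocalic spirantization): /t/ is a stop between vowels /o/ and /o/, so it spirantizes to the fricative [s]. /k/ is a stop between vowels /i/ and /u/, so it spirantizes to the fricative [x]. /giotoikuoloajo/ → giosoixuoloajo.
Rule 3 (intervocalic voicing): /s/ is a voiceless obstruent between vowels /o/ and /o/, so it voices to [z]. /giosoixuoloajo/ → giozoixuoloajo.
Rule 4 (final vowel raising): /o/ is a mid vowel in word-final position, so it raises to [u]. /giozoixuoloajo/ → giozoixuoloaju.

giozoixuoloaju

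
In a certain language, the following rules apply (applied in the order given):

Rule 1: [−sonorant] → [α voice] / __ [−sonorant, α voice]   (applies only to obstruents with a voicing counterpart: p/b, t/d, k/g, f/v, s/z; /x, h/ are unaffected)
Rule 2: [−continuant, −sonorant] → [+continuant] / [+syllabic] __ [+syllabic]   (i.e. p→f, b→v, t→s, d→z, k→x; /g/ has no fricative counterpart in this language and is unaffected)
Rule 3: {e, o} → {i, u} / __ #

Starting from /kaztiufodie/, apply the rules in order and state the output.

Rule 1 (regressive voicing assimilation): /z/ precedes the voiceless obstruent /t/, so it devoices to [s] by assimilation. /kaztiufodie/ → kastiufodie.
Rule 2 (intervocalic spirantization): /d/ is a stop between vowels /o/ and /i/, so it spirantizes to the fricative [z]. /kastiufodie/ → kastiufozie.
Rule 3 (final vowel raising): /e/ is a mid vowel in word-final position, so it raises to [i]. /kastiufozie/ → kastiufozii.

kastiufozii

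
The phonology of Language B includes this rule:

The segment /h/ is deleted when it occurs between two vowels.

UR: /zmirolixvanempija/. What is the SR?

No segment of /zmirolixvanempija/ meets the structural description of the rule, so the form surfaces unchanged.

zmirolixvanempija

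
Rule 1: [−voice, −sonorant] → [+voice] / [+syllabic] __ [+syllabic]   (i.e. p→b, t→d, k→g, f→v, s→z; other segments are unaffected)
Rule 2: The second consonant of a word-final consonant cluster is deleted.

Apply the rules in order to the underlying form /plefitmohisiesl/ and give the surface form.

Rule 1 (intervocalic voicing): /f/ is a voiceless obstruent between vowels /e/ and /i/, so it voices to [v]. /s/ is a voiceless obstruent between vowels /i/ and /i/, so it voices to [z]. /plefitmohisiesl/ → plevitmohiziesl.
Rule 2 (final cluster simplification): /l/ is the second consonant of a word-final cluster /sl/, so it deletes. /plevitmohiziesl/ → plevitmohizies.

plevitmohizies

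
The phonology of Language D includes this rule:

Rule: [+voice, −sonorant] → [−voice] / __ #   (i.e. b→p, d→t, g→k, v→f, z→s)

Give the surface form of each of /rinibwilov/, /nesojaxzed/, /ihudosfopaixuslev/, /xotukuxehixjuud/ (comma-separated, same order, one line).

rinibwilof, nesojaxzet, ihudosfopaixuslef, xotukuxehixjuut

/rinibwilov/: /v/ is a voiced obstruent in word-final position, so it devoices to [f]. → [rinibwilof].
/nesojaxzed/: /d/ is a voiced obstruent in word-final position, so it devoices to [t]. → [nesojaxzet].
/ihudosfopaixuslev/: /v/ is a voiced obstruent in word-final position, so it devoices to [f]. → [ihudosfopaixuslef].
/xotukuxehixjuud/: /d/ is a voiced obstruent in word-final position, so it devoices to [t]. → [xotukuxehixjuut].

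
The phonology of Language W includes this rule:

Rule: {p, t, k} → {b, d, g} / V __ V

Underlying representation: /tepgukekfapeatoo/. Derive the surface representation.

/k/ is a voiceless stop between vowels /u/ and /e/, so it voices to [g].
/p/ is a voiceless stop between vowels /a/ and /e/, so it voices to [b].
/t/ is a voiceless stop between vowels /a/ and /o/, so it voices to [d].
The other instances of /t/, /p/, /k/ do not occur in the required environment and remain unchanged.
Surface form: [tepgugekfabeadoo].

tepgugekfabeadoo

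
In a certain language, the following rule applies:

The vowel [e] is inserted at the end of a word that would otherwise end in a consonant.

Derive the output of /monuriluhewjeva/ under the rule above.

No segment of /monuriluhewjeva/ meets the structural description of the rule, so the form surfaces unchanged.

monuriluhewjeva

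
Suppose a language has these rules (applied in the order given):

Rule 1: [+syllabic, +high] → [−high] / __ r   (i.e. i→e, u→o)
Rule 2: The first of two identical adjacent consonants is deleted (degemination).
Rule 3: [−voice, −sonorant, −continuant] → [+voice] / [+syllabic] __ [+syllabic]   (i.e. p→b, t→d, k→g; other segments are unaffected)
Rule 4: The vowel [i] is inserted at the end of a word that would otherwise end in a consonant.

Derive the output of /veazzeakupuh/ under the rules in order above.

veazeagubuhi

Rule 1 (pre-rhotic lowering): no segment meets the environment; /veazzeakupuh/ is unchanged.
Rule 2 (degemination): /zz/ is a geminate; the first /z/ deletes. /veazzeakupuh/ → veazeakupuh.
Rule 3 (intervocalic voicing): /k/ is a voiceless stop between vowels /a/ and /u/, so it voices to [g]. /p/ is a voiceless stop between vowels /u/ and /u/, so it voices to [b]. /veazeakupuh/ → veazeagubuh.
Rule 4 (final i-epenthesis): the form ends in the consonant /h/, so [i] is inserted word-finally. /veazeagubuh/ → veazeagubuhi.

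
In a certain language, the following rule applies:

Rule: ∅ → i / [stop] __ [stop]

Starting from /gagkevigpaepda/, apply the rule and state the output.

/g/ and /k/ form a stop–stop cluster, so [i] is inserted between them.
/g/ and /p/ form a stop–stop cluster, so [i] is inserted between them.
/p/ and /d/ form a stop–stop cluster, so [i] is inserted between them.
Surface form: [gagikevigipaepida].

gagikevigipaepida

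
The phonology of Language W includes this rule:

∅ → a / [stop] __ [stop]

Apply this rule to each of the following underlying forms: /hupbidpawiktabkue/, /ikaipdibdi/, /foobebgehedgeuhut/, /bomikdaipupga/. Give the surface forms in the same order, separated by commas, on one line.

hupabidapawikatabakue, ikaipadibadi, foobebagehedageuhut, bomikadaipupaga

/hupbidpawiktabkue/: /p/ and /b/ form a stop–stop cluster, so [a] is inserted between them. /d/ and /p/ form a stop–stop cluster, so [a] is inserted between them. /k/ and /t/ form a stop–stop cluster, so [a] is inserted between them. /b/ and /k/ form a stop–stop cluster, so [a] is inserted between them. → [hupabidapawikatabakue].
/ikaipdibdi/: /p/ and /d/ form a stop–stop cluster, so [a] is inserted between them. /b/ and /d/ form a stop–stop cluster, so [a] is inserted between them. → [ikaipadibadi].
/foobebgehedgeuhut/: /b/ and /g/ form a stop–stop cluster, so [a] is inserted between them. /d/ and /g/ form a stop–stop cluster, so [a] is inserted between them. → [foobebagehedageuhut].
/bomikdaipupga/: /k/ and /d/ form a stop–stop cluster, so [a] is inserted between them. /p/ and /g/ form a stop–stop cluster, so [a] is inserted between them. → [bomikadaipupaga].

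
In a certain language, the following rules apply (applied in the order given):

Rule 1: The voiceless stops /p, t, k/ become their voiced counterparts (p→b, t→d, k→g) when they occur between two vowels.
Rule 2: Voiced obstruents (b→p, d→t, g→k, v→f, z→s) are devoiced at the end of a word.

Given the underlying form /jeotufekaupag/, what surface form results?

Rule 1 (intervocalic voicing): /t/ is a voiceless stop between vowels /o/ and /u/, so it voices to [d]. /k/ is a voiceless stop between vowels /e/ and /a/, so it voices to [g]. /p/ is a voiceless stop between vowels /u/ and /a/, so it voices to [b]. /jeotufekaupag/ → jeodufegaubag.
Rule 2 (final devoicing): /g/ is a voiced obstruent in word-final position, so it devoices to [k]. /jeodufegaubag/ → jeodufegaubak.

jeodufegaubak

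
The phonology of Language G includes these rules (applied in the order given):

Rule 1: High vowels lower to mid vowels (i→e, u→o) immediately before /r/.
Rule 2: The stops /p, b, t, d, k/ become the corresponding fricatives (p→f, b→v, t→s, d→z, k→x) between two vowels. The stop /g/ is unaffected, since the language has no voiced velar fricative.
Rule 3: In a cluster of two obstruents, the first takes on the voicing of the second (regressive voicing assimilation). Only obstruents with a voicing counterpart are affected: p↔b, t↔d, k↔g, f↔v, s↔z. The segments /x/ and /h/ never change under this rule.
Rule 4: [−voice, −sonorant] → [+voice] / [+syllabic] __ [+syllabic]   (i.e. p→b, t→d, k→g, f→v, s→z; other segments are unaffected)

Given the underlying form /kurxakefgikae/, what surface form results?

korxaxevgixae

Rule 1 (pre-rhotic lowering): /u/ is a high vowel immediately before /r/, so it lowers to [o]. /kurxakefgikae/ → korxakefgikae.
Rule 2 (intervocalic spirantization): /k/ is a stop between vowels /a/ and /e/, so it spirantizes to the fricative [x]. /k/ is a stop between vowels /i/ and /a/, so it spirantizes to the fricative [x]. /korxakefgikae/ → korxaxefgixae.
Rule 3 (regressive voicing assimilation): /f/ precedes the voiced obstruent /g/, so it voices to [v] by assimilation. /korxaxefgixae/ → korxaxevgixae.
Rule 4 (intervocalic voicing): no segment meets the environment; /korxaxevgixae/ is unchanged.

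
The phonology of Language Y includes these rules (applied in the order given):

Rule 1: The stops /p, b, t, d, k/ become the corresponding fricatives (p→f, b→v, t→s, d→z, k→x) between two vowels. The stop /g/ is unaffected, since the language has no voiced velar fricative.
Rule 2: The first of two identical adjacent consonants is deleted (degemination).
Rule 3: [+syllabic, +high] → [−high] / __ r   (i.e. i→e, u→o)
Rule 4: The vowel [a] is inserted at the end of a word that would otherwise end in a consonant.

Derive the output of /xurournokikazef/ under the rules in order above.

xoroornoxixazefa

Rule 1 (intervocalic spirantization): /k/ is a stop between vowels /o/ and /i/, so it spirantizes to the fricative [x]. /k/ is a stop between vowels /i/ and /a/, so it spirantizes to the fricative [x]. /xurournokikazef/ → xurournoxixazef.
Rule 2 (degemination): no segment meets the environment; /xurournoxixazef/ is unchanged.
Rule 3 (pre-rhotic lowering): /u/ is a high vowel immediately before /r/, so it lowers to [o]. /u/ is a high vowel immediately before /r/, so it lowers to [o]. /xurournoxixazef/ → xoroornoxixazef.
Rule 4 (final a-epenthesis): the form ends in the consonant /f/, so [a] is inserted word-finally. /xoroornoxixazef/ → xoroornoxixazefa.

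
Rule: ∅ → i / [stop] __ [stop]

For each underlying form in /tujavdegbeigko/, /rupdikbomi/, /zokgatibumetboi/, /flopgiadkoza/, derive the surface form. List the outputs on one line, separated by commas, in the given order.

/tujavdegbeigko/: /g/ and /b/ form a stop–stop cluster, so [i] is inserted between them. /g/ and /k/ form a stop–stop cluster, so [i] is inserted between them. → [tujavdegibeigiko].
/rupdikbomi/: /p/ and /d/ form a stop–stop cluster, so [i] is inserted between them. /k/ and /b/ form a stop–stop cluster, so [i] is inserted between them. → [rupidikibomi].
/zokgatibumetboi/: /k/ and /g/ form a stop–stop cluster, so [i] is inserted between them. /t/ and /b/ form a stop–stop cluster, so [i] is inserted between them. → [zokigatibumetiboi].
/flopgiadkoza/: /p/ and /g/ form a stop–stop cluster, so [i] is inserted between them. /d/ and /k/ form a stop–stop cluster, so [i] is inserted between them. → [flopigiadikoza].

tujavdegibeigiko, rupidikibomi, zokigatibumetiboi, flopigiadikoza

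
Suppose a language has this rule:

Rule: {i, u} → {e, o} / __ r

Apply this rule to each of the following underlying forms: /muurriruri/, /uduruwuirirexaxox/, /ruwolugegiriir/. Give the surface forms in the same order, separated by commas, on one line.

muorrerori, udoruwuererexaxox, ruwolugegerier

/muurriruri/: /u/ is a high vowel immediately before /r/, so it lowers to [o]. /i/ is a high vowel immediately before /r/, so it lowers to [e]. /u/ is a high vowel immediately before /r/, so it lowers to [o]. → [muorrerori].
/uduruwuirirexaxox/: /u/ is a high vowel immediately before /r/, so it lowers to [o]. /i/ is a high vowel immediately before /r/, so it lowers to [e]. /i/ is a high vowel immediately before /r/, so it lowers to [e]. → [udoruwuererexaxox].
/ruwolugegiriir/: /i/ is a high vowel immediately before /r/, so it lowers to [e]. /i/ is a high vowel immediately before /r/, so it lowers to [e]. → [ruwolugegerier].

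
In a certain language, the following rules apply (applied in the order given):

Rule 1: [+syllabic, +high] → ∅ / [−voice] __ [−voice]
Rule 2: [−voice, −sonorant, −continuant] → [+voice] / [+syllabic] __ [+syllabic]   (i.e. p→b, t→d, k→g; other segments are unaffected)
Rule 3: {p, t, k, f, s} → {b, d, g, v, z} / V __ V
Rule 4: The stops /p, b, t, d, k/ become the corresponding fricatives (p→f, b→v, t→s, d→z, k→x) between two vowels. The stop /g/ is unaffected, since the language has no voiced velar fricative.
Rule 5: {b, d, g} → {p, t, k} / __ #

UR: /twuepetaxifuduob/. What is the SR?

twuevezaxfuzuop

Rule 1 (high vowel syncope): /i/ is a high vowel flanked by voiceless consonants /x/ and /f/, so it deletes. /twuepetaxifuduob/ → twuepetaxfuduob.
Rule 2 (intervocalic voicing): /p/ is a voiceless stop between vowels /e/ and /e/, so it voices to [b]. /t/ is a voiceless stop between vowels /e/ and /a/, so it voices to [d]. /twuepetaxfuduob/ → twuebedaxfuduob.
Rule 3 (intervocalic voicing): no segment meets the environment; /twuebedaxfuduob/ is unchanged.
Rule 4 (intervocalic spirantization): /b/ is a stop between vowels /e/ and /e/, so it spirantizes to the fricative [v]. /d/ is a stop between vowels /e/ and /a/, so it spirantizes to the fricative [z]. /d/ is a stop between vowels /u/ and /u/, so it spirantizes to the fricative [z]. /twuebedaxfuduob/ → twuevezaxfuzuob.
Rule 5 (final devoicing): /b/ is a voiced stop in word-final position, so it devoices to [p]. /twuevezaxfuzuob/ → twuevezaxfuzuop.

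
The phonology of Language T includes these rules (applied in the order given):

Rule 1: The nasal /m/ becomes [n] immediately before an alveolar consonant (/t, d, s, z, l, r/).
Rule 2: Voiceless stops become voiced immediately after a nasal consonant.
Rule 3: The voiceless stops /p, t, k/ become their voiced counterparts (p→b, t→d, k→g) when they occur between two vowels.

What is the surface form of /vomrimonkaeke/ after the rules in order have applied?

Rule 1 (nasal place assimilation): /m/ precedes the alveolar consonant /r/, so it assimilates in place to [n]. /vomrimonkaeke/ → vonrimonkaeke.
Rule 2 (post-nasal voicing): /k/ is a voiceless stop immediately after the nasal /n/, so it voices to [g]. /vonrimonkaeke/ → vonrimongaeke.
Rule 3 (intervocalic voicing): /k/ is a voiceless stop between vowels /e/ and /e/, so it voices to [g]. /vonrimongaeke/ → vonrimongaege.

vonrimongaege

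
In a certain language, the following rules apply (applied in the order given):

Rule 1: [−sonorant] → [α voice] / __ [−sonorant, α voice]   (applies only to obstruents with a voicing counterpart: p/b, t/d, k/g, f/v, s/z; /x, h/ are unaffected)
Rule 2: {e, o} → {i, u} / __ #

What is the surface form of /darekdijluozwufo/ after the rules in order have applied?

daregdijluozwufu

Rule 1 (regressive voicing assimilation): /k/ precedes the voiced obstruent /d/, so it voices to [g] by assimilation. /darekdijluozwufo/ → daregdijluozwufo.
Rule 2 (final vowel raising): /o/ is a mid vowel in word-final position, so it raises to [u]. /daregdijluozwufo/ → daregdijluozwufu.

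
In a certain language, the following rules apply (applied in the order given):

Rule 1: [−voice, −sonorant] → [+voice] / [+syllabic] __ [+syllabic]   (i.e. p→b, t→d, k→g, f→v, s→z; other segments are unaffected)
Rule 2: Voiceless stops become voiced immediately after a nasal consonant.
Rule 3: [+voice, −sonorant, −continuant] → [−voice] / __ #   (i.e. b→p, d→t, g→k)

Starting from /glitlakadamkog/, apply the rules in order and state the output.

glitlagadamgok

Rule 1 (intervocalic voicing): /k/ is a voiceless obstruent between vowels /a/ and /a/, so it voices to [g]. /glitlakadamkog/ → glitlagadamkog.
Rule 2 (post-nasal voicing): /k/ is a voiceless stop immediately after the nasal /m/, so it voices to [g]. /glitlagadamkog/ → glitlagadamgog.
Rule 3 (final devoicing): /g/ is a voiced stop in word-final position, so it devoices to [k]. /glitlagadamgog/ → glitlagadamgok.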